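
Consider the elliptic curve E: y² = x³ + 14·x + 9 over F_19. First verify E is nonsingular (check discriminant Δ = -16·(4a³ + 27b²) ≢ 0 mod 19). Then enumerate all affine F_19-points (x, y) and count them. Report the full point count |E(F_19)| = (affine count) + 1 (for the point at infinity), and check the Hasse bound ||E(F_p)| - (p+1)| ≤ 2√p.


Affine points = {(0, 3), (0, 16), (1, 9), (1, 10), (2, 8), (2, 11), (6, 9), (6, 10), (8, 5), (8, 14), (9, 3), (9, 16), (10, 3), (10, 16), (12, 9), (12, 10), (14, 2), (14, 17), (16, 4), (16, 15), (17, 7), (17, 12)}; affine count = 22; |E(F_19)| = 23.

Discriminant check: Δ ∝ 4a³ + 27b² = 4·14³ + 27·9² = 4·2744 + 27·81 ≡ 15 (mod 19). Nonzero ⇒ E is nonsingular.
For each x ∈ F_19, compute rhs = x³ + 14·x + 9 mod 19, then count y ∈ F_19 with y² ≡ rhs.
  x = 0: rhs = 9, matching y values: 3, 16 (2 points).
  x = 1: rhs = 5, matching y values: 9, 10 (2 points).
  x = 2: rhs = 7, matching y values: 8, 11 (2 points).
  x = 3: rhs = 2, matching y values: none (0 points).
  x = 4: rhs = 15, matching y values: none (0 points).
  x = 5: rhs = 14, matching y values: none (0 points).
  x = 6: rhs = 5, matching y values: 9, 10 (2 points).
  x = 7: rhs = 13, matching y values: none (0 points).
  x = 8: rhs = 6, matching y values: 5, 14 (2 points).
  x = 9: rhs = 9, matching y values: 3, 16 (2 points).
  x = 10: rhs = 9, matching y values: 3, 16 (2 points).
  x = 11: rhs = 12, matching y values: none (0 points).
  x = 12: rhs = 5, matching y values: 9, 10 (2 points).
  x = 13: rhs = 13, matching y values: none (0 points).
  x = 14: rhs = 4, matching y values: 2, 17 (2 points).
  x = 15: rhs = 3, matching y values: none (0 points).
  x = 16: rhs = 16, matching y values: 4, 15 (2 points).
  x = 17: rhs = 11, matching y values: 7, 12 (2 points).
  x = 18: rhs = 13, matching y values: none (0 points).
Total affine count: 22.
Full point count |E(F_19)| = 22 + 1 = 23.
Hasse bound: |23 − (19+1)| = |3| = 3 ≤ 2√19 ≈ 8.7178 ✓.


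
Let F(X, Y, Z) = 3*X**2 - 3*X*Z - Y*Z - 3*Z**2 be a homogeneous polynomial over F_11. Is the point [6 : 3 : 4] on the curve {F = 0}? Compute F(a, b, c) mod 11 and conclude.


F(6,3,4) ≡ 9 (mod 11); P is NOT on the curve.

Evaluate F(6, 3, 4) term-by-term (mod 11).
  3*X**2 ↦ 3·36·1·1 = 108
  -3*X*Z ↦ -3·6·1·4 = -72
  -Y*Z ↦ -1·1·3·4 = -12
  -3*Z**2 ↦ -3·1·1·16 = -48
Sum: F(6, 3, 4) = (108) + (-72) + (-12) + (-48) = -24.
Reducing mod 11: -24 ≡ 9 (mod 11).
Since F(a, b, c) ≡ 9 ≠ 0 (mod 11), P does NOT lie on the curve.


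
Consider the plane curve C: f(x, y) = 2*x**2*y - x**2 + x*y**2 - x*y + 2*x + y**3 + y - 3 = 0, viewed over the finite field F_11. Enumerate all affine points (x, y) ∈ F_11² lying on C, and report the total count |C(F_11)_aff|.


Affine F_11-points: {(0, 8), (2, 4), (2, 8), (4, 0), (5, 5), (6, 5), (7, 4), (8, 2), (8, 10), (9, 0), (9, 2), (10, 6)}; count = 12.

For each of the 121 pairs (x, y) ∈ F_11², evaluate f(x, y) mod 11. Record the zeros.
  x = 0: [0↦8, 1↦10, 2↦7, 3↦5, 4↦10, 5↦6, 6↦10, 7↦6, 8↦0, 9↦9, 10↦6]  zeros at y ∈ {8}
  x = 1: [0↦9, 1↦2, 2↦3, 3↦7, 4↦9, 5↦4, 6↦9, 7↦8, 8↦7, 9↦1, 10↦7]  zeros at y ∈ ∅
  x = 2: [0↦8, 1↦7, 2↦5, 3↦8, 4↦0, 5↦9, 6↦8, 7↦3, 8↦0, 9↦5, 10↦2]  zeros at y ∈ {4, 8}
  x = 3: [0↦5, 1↦3, 2↦2, 3↦8, 4↦5, 5↦10, 6↦7, 7↦2, 8↦1, 9↦10, 10↦2]  zeros at y ∈ ∅
  x = 4: [0↦0, 1↦1, 2↦5, 3↦7, 4↦2, 5↦7, 6↦6, 7↦5, 8↦10, 9↦5, 10↦7]  zeros at y ∈ {0}
  x = 5: [0↦4, 1↦1, 2↦3, 3↦5, 4↦2, 5↦0, 6↦5, 7↦1, 8↦5, 9↦1, 10↦6]  zeros at y ∈ {5}
  x = 6: [0↦6, 1↦3, 2↦7, 3↦2, 4↦5, 5↦0, 6↦4, 7↦1, 8↦8, 9↦9, 10↦10]  zeros at y ∈ {5}
  x = 7: [0↦6, 1↦7, 2↦6, 3↦9, 4↦0, 5↦7, 6↦3, 7↦5, 8↦8, 9↦7, 10↦8]  zeros at y ∈ {4}
  x = 8: [0↦4, 1↦2, 2↦0, 3↦4, 4↦9, 5↦10, 6↦2, 7↦2, 8↦5, 9↦6, 10↦0]  zeros at y ∈ {2, 10}
  x = 9: [0↦0, 1↦10, 2↦0, 3↦9, 4↦10, 5↦9, 6↦1, 7↦3, 8↦10, 9↦6, 10↦8]  zeros at y ∈ {0, 2}
  x = 10: [0↦5, 1↦9, 2↦6, 3↦2, 4↦3, 5↦4, 6↦0, 7↦8, 8↦1, 9↦7, 10↦10]  zeros at y ∈ {6}
Collecting zeros: affine points = {(0, 8), (2, 4), (2, 8), (4, 0), (5, 5), (6, 5), (7, 4), (8, 2), (8, 10), (9, 0), (9, 2), (10, 6)}.
Total count |C(F_11)_aff| = 12.


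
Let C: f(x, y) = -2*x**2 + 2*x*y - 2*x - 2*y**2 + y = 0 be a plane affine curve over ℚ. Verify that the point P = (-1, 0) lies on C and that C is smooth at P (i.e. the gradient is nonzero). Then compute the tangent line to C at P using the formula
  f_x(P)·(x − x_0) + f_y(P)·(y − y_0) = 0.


Tangent line at P: 2*x - y + 2 = 0.

Step 1: f(-1, 0) = 0, so P lies on C.
Step 2: partial derivatives
  f_x(x, y) = -4*x + 2*y - 2, f_y(x, y) = 2*x - 4*y + 1.
  f_x(P) = 2, f_y(P) = -1 (gradient nonzero, so P is smooth).
Step 3: tangent line at P: 2·(x − -1) + -1·(y − 0) = 0.
Expanding: 2*x - y + 2 = 0.


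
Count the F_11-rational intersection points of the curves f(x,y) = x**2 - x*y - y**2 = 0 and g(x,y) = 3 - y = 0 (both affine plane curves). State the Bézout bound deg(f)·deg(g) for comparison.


Common zeros: {(1, 3), (2, 3)}; count = 2; Bézout bound = 2.

deg(f) = 2, deg(g) = 1, so Bézout bound = 2.
Scan x ∈ F_11. For each x, list the y ∈ F_11 with f(x, y) ≡ 0 and those with g(x, y) ≡ 0 (mod 11); the common zeros in that column are the intersection.
  x = 0: f ≡ 0 at y ∈ {0}; g ≡ 0 at y ∈ {3}; common: ∅.
  x = 1: f ≡ 0 at y ∈ {3, 7}; g ≡ 0 at y ∈ {3}; common: {3}.
  x = 2: f ≡ 0 at y ∈ {3, 6}; g ≡ 0 at y ∈ {3}; common: {3}.
  x = 3: f ≡ 0 at y ∈ {9, 10}; g ≡ 0 at y ∈ {3}; common: ∅.
  x = 4: f ≡ 0 at y ∈ {1, 6}; g ≡ 0 at y ∈ {3}; common: ∅.
  x = 5: f ≡ 0 at y ∈ {2, 4}; g ≡ 0 at y ∈ {3}; common: ∅.
  x = 6: f ≡ 0 at y ∈ {7, 9}; g ≡ 0 at y ∈ {3}; common: ∅.
  x = 7: f ≡ 0 at y ∈ {5, 10}; g ≡ 0 at y ∈ {3}; common: ∅.
  x = 8: f ≡ 0 at y ∈ {1, 2}; g ≡ 0 at y ∈ {3}; common: ∅.
  x = 9: f ≡ 0 at y ∈ {5, 8}; g ≡ 0 at y ∈ {3}; common: ∅.
  x = 10: f ≡ 0 at y ∈ {4, 8}; g ≡ 0 at y ∈ {3}; common: ∅.
Collecting: common zeros = {(1, 3), (2, 3)}, so the count is 2.
Comparison with the Bézout bound: 2 ≤ 2 = deg(f)·deg(g), as expected for curves with no common component (the bound is attained).


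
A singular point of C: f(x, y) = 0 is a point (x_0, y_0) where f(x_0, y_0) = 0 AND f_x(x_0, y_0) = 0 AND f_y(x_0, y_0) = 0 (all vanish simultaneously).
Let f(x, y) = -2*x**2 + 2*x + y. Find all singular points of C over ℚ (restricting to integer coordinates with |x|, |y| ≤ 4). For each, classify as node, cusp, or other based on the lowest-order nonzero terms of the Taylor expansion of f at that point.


No singular points in the scanned grid; C is smooth there.

Compute partial derivatives:
  f_x = 2 - 4*x.
  f_y = 1.
f_y = 1 is a nonzero constant, so f_y never vanishes: no point (x, y) can satisfy f = f_x = f_y = 0. In particular no (x, y) ∈ {−4, ..., 4}² is singular; the curve is smooth.


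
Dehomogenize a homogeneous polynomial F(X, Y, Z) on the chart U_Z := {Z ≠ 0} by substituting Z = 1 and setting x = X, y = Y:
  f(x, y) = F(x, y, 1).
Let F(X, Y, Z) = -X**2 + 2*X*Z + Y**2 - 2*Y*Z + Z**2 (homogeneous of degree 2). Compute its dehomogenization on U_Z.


f(x, y) = -x**2 + 2*x + y**2 - 2*y + 1

On U_Z we set Z = 1. Each monomial c·X^i·Y^j·Z^k in F becomes c·x^i·y^j·1^k = c·x^i·y^j.
Substituting Z = 1: F(X, Y, 1) = -x**2 + 2*x + y**2 - 2*y + 1.
Note: deg(f) ≤ deg(F) = 2; strict inequality happens when F is divisible by Z (lost terms).


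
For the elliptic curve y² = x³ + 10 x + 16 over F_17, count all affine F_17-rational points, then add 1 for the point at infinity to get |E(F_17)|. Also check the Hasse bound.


Affine points = {(0, 4), (0, 13), (4, 1), (4, 16), (5, 2), (5, 15), (7, 2), (7, 15), (8, 8), (8, 9), (9, 6), (9, 11)}; affine count = 12; |E(F_17)| = 13.

Discriminant check: Δ ∝ 4a³ + 27b² = 4·10³ + 27·16² = 4·1000 + 27·256 ≡ 15 (mod 17). Nonzero ⇒ E is nonsingular.
For each x ∈ F_17, compute rhs = x³ + 10·x + 16 mod 17, then count y ∈ F_17 with y² ≡ rhs.
  x = 0: rhs = 16, matching y values: 4, 13 (2 points).
  x = 1: rhs = 10, matching y values: none (0 points).
  x = 2: rhs = 10, matching y values: none (0 points).
  x = 3: rhs = 5, matching y values: none (0 points).
  x = 4: rhs = 1, matching y values: 1, 16 (2 points).
  x = 5: rhs = 4, matching y values: 2, 15 (2 points).
  x = 6: rhs = 3, matching y values: none (0 points).
  x = 7: rhs = 4, matching y values: 2, 15 (2 points).
  x = 8: rhs = 13, matching y values: 8, 9 (2 points).
  x = 9: rhs = 2, matching y values: 6, 11 (2 points).
  x = 10: rhs = 11, matching y values: none (0 points).
  x = 11: rhs = 12, matching y values: none (0 points).
  x = 12: rhs = 11, matching y values: none (0 points).
  x = 13: rhs = 14, matching y values: none (0 points).
  x = 14: rhs = 10, matching y values: none (0 points).
  x = 15: rhs = 5, matching y values: none (0 points).
  x = 16: rhs = 5, matching y values: none (0 points).
Total affine count: 12.
Full point count |E(F_17)| = 12 + 1 = 13.
Hasse bound: |13 − (17+1)| = |-5| = 5 ≤ 2√17 ≈ 8.2462 ✓.


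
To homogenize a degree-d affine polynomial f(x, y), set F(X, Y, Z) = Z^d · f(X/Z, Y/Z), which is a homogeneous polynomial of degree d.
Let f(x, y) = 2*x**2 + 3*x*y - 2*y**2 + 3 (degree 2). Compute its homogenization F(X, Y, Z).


F(X, Y, Z) = 2*X**2 + 3*X*Y - 2*Y**2 + 3*Z**2

deg(f) = 2.
Substitute x = X/Z, y = Y/Z into f, then multiply by Z^2.
  monomial 2·x^2·y^0 ↦ 2·X^2·Y^0·Z^0.
  monomial 3·x^1·y^1 ↦ 3·X^1·Y^1·Z^0.
  monomial -2·x^0·y^2 ↦ -2·X^0·Y^2·Z^0.
  monomial 3·x^0·y^0 ↦ 3·X^0·Y^0·Z^2.
Collecting: F(X, Y, Z) = 2*X**2 + 3*X*Y - 2*Y**2 + 3*Z**2.


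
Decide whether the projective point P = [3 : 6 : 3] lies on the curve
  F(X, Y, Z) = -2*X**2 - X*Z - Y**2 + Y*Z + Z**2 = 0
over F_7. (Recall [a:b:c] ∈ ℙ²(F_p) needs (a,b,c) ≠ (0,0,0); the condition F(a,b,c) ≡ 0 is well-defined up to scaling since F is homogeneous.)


F(3,6,3) ≡ 6 (mod 7); P is NOT on the curve.

Evaluate F(3, 6, 3) term-by-term (mod 7).
  -2*X**2 ↦ -2·9·1·1 = -18
  -X*Z ↦ -1·3·1·3 = -9
  -Y**2 ↦ -1·1·36·1 = -36
  Y*Z ↦ 1·1·6·3 = 18
  Z**2 ↦ 1·1·1·9 = 9
Sum: F(3, 6, 3) = (-18) + (-9) + (-36) + (18) + (9) = -36.
Reducing mod 7: -36 ≡ 6 (mod 7).
Since F(a, b, c) ≡ 6 ≠ 0 (mod 7), P does NOT lie on the curve.


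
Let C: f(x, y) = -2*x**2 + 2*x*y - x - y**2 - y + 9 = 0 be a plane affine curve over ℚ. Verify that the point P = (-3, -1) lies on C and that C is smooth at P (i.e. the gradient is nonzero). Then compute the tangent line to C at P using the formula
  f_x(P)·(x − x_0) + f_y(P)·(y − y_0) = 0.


Tangent line at P: 9*x - 5*y + 22 = 0.

Step 1: f(-3, -1) = 0, so P lies on C.
Step 2: partial derivatives
  f_x(x, y) = -4*x + 2*y - 1, f_y(x, y) = 2*x - 2*y - 1.
  f_x(P) = 9, f_y(P) = -5 (gradient nonzero, so P is smooth).
Step 3: tangent line at P: 9·(x − -3) + -5·(y − -1) = 0.
Expanding: 9*x - 5*y + 22 = 0.


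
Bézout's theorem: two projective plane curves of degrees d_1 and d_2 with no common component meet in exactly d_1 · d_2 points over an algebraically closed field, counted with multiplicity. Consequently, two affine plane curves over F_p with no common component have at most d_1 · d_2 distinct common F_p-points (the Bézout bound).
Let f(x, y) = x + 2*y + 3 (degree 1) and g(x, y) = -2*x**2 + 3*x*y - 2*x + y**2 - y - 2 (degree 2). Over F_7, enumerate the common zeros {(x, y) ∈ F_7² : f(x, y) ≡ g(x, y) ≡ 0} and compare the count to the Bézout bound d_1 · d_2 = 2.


Common zeros: {(0, 2), (4, 0)}; count = 2; Bézout bound = 2.

deg(f) = 1, deg(g) = 2, so Bézout bound = 2.
Scan x ∈ F_7. For each x, list the y ∈ F_7 with f(x, y) ≡ 0 and those with g(x, y) ≡ 0 (mod 7); the common zeros in that column are the intersection.
  x = 0: f ≡ 0 at y ∈ {2}; g ≡ 0 at y ∈ {2, 6}; common: {2}.
  x = 1: f ≡ 0 at y ∈ {5}; g ≡ 0 at y ∈ {6}; common: ∅.
  x = 2: f ≡ 0 at y ∈ {1}; g ≡ 0 at y ∈ {0, 2}; common: ∅.
  x = 3: f ≡ 0 at y ∈ {4}; g ≡ 0 at y ∈ {3}; common: ∅.
  x = 4: f ≡ 0 at y ∈ {0}; g ≡ 0 at y ∈ {0, 3}; common: {0}.
  x = 5: f ≡ 0 at y ∈ {3}; g ≡ 0 at y ∈ ∅; common: ∅.
  x = 6: f ≡ 0 at y ∈ {6}; g ≡ 0 at y ∈ ∅; common: ∅.
Collecting: common zeros = {(0, 2), (4, 0)}, so the count is 2.
Comparison with the Bézout bound: 2 ≤ 2 = deg(f)·deg(g), as expected for curves with no common component (the bound is attained).


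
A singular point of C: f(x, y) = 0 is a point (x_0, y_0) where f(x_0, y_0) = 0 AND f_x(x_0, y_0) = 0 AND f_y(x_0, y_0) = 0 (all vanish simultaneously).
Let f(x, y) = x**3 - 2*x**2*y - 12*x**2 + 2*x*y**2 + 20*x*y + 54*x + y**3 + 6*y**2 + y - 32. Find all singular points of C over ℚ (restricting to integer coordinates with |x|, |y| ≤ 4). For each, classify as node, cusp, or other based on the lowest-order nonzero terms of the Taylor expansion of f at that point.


Singular points: {(2, -3)}; classification: cusp.

Compute partial derivatives:
  f_x = 3*x**2 - 4*x*y - 24*x + 2*y**2 + 20*y + 54.
  f_y = -2*x**2 + 4*x*y + 20*x + 3*y**2 + 12*y + 1.
Scan x_0 ∈ {−4, ..., 4}. For each x_0, f_y(x_0, y) is a polynomial in y; find its integer roots y ∈ {−4, ..., 4}, then test f_x and f at those candidates.
  x = -4: f_y(-4, y) = 3*y**2 - 4*y - 111; no integer root y with |y| ≤ 4.
  x = -3: f_y(-3, y) = 3*y**2 - 77; no integer root y with |y| ≤ 4.
  x = -2: f_y(-2, y) = 3*y**2 + 4*y - 47; no integer root y with |y| ≤ 4.
  x = -1: f_y(-1, y) = 3*y**2 + 8*y - 21; no integer root y with |y| ≤ 4.
  x = 0: f_y(0, y) = 3*y**2 + 12*y + 1; no integer root y with |y| ≤ 4.
  x = 1: f_y(1, y) = 3*y**2 + 16*y + 19; no integer root y with |y| ≤ 4.
  x = 2: f_y(2, y) = 3*y**2 + 20*y + 33; vanishes at y ∈ {-3}. (2, -3): f_x = 0, f = 0 — SINGULAR.
  x = 3: f_y(3, y) = 3*y**2 + 24*y + 43; no integer root y with |y| ≤ 4.
  x = 4: f_y(4, y) = 3*y**2 + 28*y + 49; no integer root y with |y| ≤ 4.
Only singular point on the grid: (2, -3).
Classify: substitute x = 2 + u, y = -3 + v and expand: f = u**3 - 2*u**2*v + 2*u*v**2 + v**3 + v**2.
No constant or linear terms (consistent with a singular point). Quadratic part: v**2. Cubic part: u**3 - 2*u**2*v + 2*u*v**2 + v**3.
The quadratic part v**2 is a perfect square, so there is a single (double) tangent line v = 0, i.e. y = -3. Restricting the cubic part to that line (v = 0) leaves u**3 ≠ 0, so f is not divisible by v and the branch is v² ≈ -u**3 to lowest order — this is a cusp.
Classification: cusp.


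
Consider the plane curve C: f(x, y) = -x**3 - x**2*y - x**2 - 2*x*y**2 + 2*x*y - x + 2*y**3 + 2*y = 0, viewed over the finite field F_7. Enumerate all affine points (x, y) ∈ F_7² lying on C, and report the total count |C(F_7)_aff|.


Affine F_7-points: {(0, 0), (1, 1), (1, 3), (1, 4), (2, 0), (2, 1), (3, 2), (3, 3), (3, 5), (4, 0), (4, 2), (5, 6), (6, 3)}; count = 13.

For each of the 49 pairs (x, y) ∈ F_7², evaluate f(x, y) mod 7. Record the zeros.
  x = 0: [0↦0, 1↦4, 2↦6, 3↦4, 4↦3, 5↦1, 6↦3]  zeros at y ∈ {0}
  x = 1: [0↦4, 1↦0, 2↦4, 3↦0, 4↦0, 5↦2, 6↦4]  zeros at y ∈ {1, 3, 4}
  x = 2: [0↦0, 1↦0, 2↦4, 3↦3, 4↦2, 5↦6, 6↦6]  zeros at y ∈ {0, 1}
  x = 3: [0↦3, 1↦5, 2↦0, 3↦0, 4↦3, 5↦0, 6↦3]  zeros at y ∈ {2, 3, 5}
  x = 4: [0↦0, 1↦2, 2↦0, 3↦6, 4↦4, 5↦6, 6↦3]  zeros at y ∈ {0, 2}
  x = 5: [0↦6, 1↦6, 2↦5, 3↦1, 4↦6, 5↦4, 6↦0]  zeros at y ∈ {6}
  x = 6: [0↦1, 1↦4, 2↦2, 3↦0, 4↦3, 5↦2, 6↦2]  zeros at y ∈ {3}
Collecting zeros: affine points = {(0, 0), (1, 1), (1, 3), (1, 4), (2, 0), (2, 1), (3, 2), (3, 3), (3, 5), (4, 0), (4, 2), (5, 6), (6, 3)}.
Total count |C(F_7)_aff| = 13.


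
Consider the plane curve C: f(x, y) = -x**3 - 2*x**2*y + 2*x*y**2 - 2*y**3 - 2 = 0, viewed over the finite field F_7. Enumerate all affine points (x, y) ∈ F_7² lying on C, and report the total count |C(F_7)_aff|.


Affine F_7-points: {(0, 3), (0, 5), (0, 6), (3, 4), (5, 2), (6, 1)}; count = 6.

For each of the 49 pairs (x, y) ∈ F_7², evaluate f(x, y) mod 7. Record the zeros.
  x = 0: [0↦5, 1↦3, 2↦3, 3↦0, 4↦3, 5↦0, 6↦0]  zeros at y ∈ {3, 5, 6}
  x = 1: [0↦4, 1↦2, 2↦6, 3↦4, 4↦5, 5↦4, 6↦3]  zeros at y ∈ ∅
  x = 2: [0↦4, 1↦5, 2↦2, 3↦4, 4↦6, 5↦3, 6↦4]  zeros at y ∈ ∅
  x = 3: [0↦6, 1↦6, 2↦6, 3↦1, 4↦0, 5↦5, 6↦4]  zeros at y ∈ {4}
  x = 4: [0↦4, 1↦6, 2↦5, 3↦3, 4↦2, 5↦4, 6↦4]  zeros at y ∈ ∅
  x = 5: [0↦6, 1↦6, 2↦0, 3↦4, 4↦6, 5↦1, 6↦5]  zeros at y ∈ {2}
  x = 6: [0↦6, 1↦0, 2↦6, 3↦5, 4↦6, 5↦4, 6↦1]  zeros at y ∈ {1}
Collecting zeros: affine points = {(0, 3), (0, 5), (0, 6), (3, 4), (5, 2), (6, 1)}.
Total count |C(F_7)_aff| = 6.


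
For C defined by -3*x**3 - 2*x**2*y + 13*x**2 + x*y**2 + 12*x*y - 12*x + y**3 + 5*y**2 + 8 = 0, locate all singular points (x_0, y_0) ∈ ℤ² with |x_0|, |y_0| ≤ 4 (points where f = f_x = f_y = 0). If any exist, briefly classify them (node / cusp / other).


Singular points: {(2, -2)}; classification: node.

Compute partial derivatives:
  f_x = -9*x**2 - 4*x*y + 26*x + y**2 + 12*y - 12.
  f_y = -2*x**2 + 2*x*y + 12*x + 3*y**2 + 10*y.
Scan x_0 ∈ {−4, ..., 4}. For each x_0, f_y(x_0, y) is a polynomial in y; find its integer roots y ∈ {−4, ..., 4}, then test f_x and f at those candidates.
  x = -4: f_y(-4, y) = 3*y**2 + 2*y - 80; no integer root y with |y| ≤ 4.
  x = -3: f_y(-3, y) = 3*y**2 + 4*y - 54; no integer root y with |y| ≤ 4.
  x = -2: f_y(-2, y) = 3*y**2 + 6*y - 32; no integer root y with |y| ≤ 4.
  x = -1: f_y(-1, y) = 3*y**2 + 8*y - 14; no integer root y with |y| ≤ 4.
  x = 0: f_y(0, y) = 3*y**2 + 10*y; vanishes at y ∈ {0}. (0, 0): f_x = -12 ≠ 0.
  x = 1: f_y(1, y) = 3*y**2 + 12*y + 10; no integer root y with |y| ≤ 4.
  x = 2: f_y(2, y) = 3*y**2 + 14*y + 16; vanishes at y ∈ {-2}. (2, -2): f_x = 0, f = 0 — SINGULAR.
  x = 3: f_y(3, y) = 3*y**2 + 16*y + 18; no integer root y with |y| ≤ 4.
  x = 4: f_y(4, y) = 3*y**2 + 18*y + 16; no integer root y with |y| ≤ 4.
Only singular point on the grid: (2, -2).
Classify: substitute x = 2 + u, y = -2 + v and expand: f = -3*u**3 - 2*u**2*v - u**2 + u*v**2 + v**3 + v**2.
No constant or linear terms (consistent with a singular point). Quadratic part: -u**2 + v**2. Cubic part: -3*u**3 - 2*u**2*v + u*v**2 + v**3.
The quadratic part v**2 - u**2 = (v − u)(v + u) splits into two distinct linear factors, so there are two distinct tangent lines y − -2 = ±(x − 2) — this is a node (ordinary double point).
Classification: node.


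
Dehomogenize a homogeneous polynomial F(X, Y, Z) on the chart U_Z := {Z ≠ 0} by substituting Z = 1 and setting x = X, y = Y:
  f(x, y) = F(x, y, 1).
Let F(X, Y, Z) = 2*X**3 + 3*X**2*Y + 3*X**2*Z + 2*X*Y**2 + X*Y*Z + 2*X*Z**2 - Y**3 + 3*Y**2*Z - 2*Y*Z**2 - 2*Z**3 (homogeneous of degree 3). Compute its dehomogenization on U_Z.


f(x, y) = 2*x**3 + 3*x**2*y + 3*x**2 + 2*x*y**2 + x*y + 2*x - y**3 + 3*y**2 - 2*y - 2

On U_Z we set Z = 1. Each monomial c·X^i·Y^j·Z^k in F becomes c·x^i·y^j·1^k = c·x^i·y^j.
Substituting Z = 1: F(X, Y, 1) = 2*x**3 + 3*x**2*y + 3*x**2 + 2*x*y**2 + x*y + 2*x - y**3 + 3*y**2 - 2*y - 2.
Note: deg(f) ≤ deg(F) = 3; strict inequality happens when F is divisible by Z (lost terms).


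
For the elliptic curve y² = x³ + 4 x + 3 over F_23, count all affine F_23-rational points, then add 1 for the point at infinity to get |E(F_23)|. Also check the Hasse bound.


Affine points = {(0, 7), (0, 16), (1, 10), (1, 13), (6, 6), (6, 17), (7, 11), (7, 12), (8, 8), (8, 15), (9, 3), (9, 20), (10, 10), (10, 13), (12, 10), (12, 13), (16, 0), (17, 4), (17, 19)}; affine count = 19; |E(F_23)| = 20.

Discriminant check: Δ ∝ 4a³ + 27b² = 4·4³ + 27·3² = 4·64 + 27·9 ≡ 16 (mod 23). Nonzero ⇒ E is nonsingular.
For each x ∈ F_23, compute rhs = x³ + 4·x + 3 mod 23, then count y ∈ F_23 with y² ≡ rhs.
  x = 0: rhs = 3, matching y values: 7, 16 (2 points).
  x = 1: rhs = 8, matching y values: 10, 13 (2 points).
  x = 2: rhs = 19, matching y values: none (0 points).
  x = 3: rhs = 19, matching y values: none (0 points).
  x = 4: rhs = 14, matching y values: none (0 points).
  x = 5: rhs = 10, matching y values: none (0 points).
  x = 6: rhs = 13, matching y values: 6, 17 (2 points).
  x = 7: rhs = 6, matching y values: 11, 12 (2 points).
  x = 8: rhs = 18, matching y values: 8, 15 (2 points).
  x = 9: rhs = 9, matching y values: 3, 20 (2 points).
  x = 10: rhs = 8, matching y values: 10, 13 (2 points).
  x = 11: rhs = 21, matching y values: none (0 points).
  x = 12: rhs = 8, matching y values: 10, 13 (2 points).
  x = 13: rhs = 21, matching y values: none (0 points).
  x = 14: rhs = 20, matching y values: none (0 points).
  x = 15: rhs = 11, matching y values: none (0 points).
  x = 16: rhs = 0, matching y values: 0 (1 points).
  x = 17: rhs = 16, matching y values: 4, 19 (2 points).
  x = 18: rhs = 19, matching y values: none (0 points).
  x = 19: rhs = 15, matching y values: none (0 points).
  x = 20: rhs = 10, matching y values: none (0 points).
  x = 21: rhs = 10, matching y values: none (0 points).
  x = 22: rhs = 21, matching y values: none (0 points).
Total affine count: 19.
Full point count |E(F_23)| = 19 + 1 = 20.
Hasse bound: |20 − (23+1)| = |-4| = 4 ≤ 2√23 ≈ 9.5917 ✓.


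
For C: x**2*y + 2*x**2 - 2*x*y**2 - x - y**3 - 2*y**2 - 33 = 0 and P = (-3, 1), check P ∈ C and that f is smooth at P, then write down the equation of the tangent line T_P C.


Tangent line at P: -21*x + 14*y - 77 = 0.

Step 1: f(-3, 1) = 0, so P lies on C.
Step 2: partial derivatives
  f_x(x, y) = 2*x*y + 4*x - 2*y**2 - 1, f_y(x, y) = x**2 - 4*x*y - 3*y**2 - 4*y.
  f_x(P) = -21, f_y(P) = 14 (gradient nonzero, so P is smooth).
Step 3: tangent line at P: -21·(x − -3) + 14·(y − 1) = 0.
Expanding: -21*x + 14*y - 77 = 0.


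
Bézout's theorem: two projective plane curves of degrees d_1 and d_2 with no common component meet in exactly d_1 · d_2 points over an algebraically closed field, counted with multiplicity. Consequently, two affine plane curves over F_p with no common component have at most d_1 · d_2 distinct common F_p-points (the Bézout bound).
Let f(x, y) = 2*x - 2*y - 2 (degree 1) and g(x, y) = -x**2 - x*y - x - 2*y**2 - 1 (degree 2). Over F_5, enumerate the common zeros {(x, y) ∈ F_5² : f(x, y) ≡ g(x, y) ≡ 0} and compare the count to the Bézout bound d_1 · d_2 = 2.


Common zeros: ∅; count = 0; Bézout bound = 2.

deg(f) = 1, deg(g) = 2, so Bézout bound = 2.
Scan x ∈ F_5. For each x, list the y ∈ F_5 with f(x, y) ≡ 0 and those with g(x, y) ≡ 0 (mod 5); the common zeros in that column are the intersection.
  x = 0: f ≡ 0 at y ∈ {4}; g ≡ 0 at y ∈ ∅; common: ∅.
  x = 1: f ≡ 0 at y ∈ {0}; g ≡ 0 at y ∈ ∅; common: ∅.
  x = 2: f ≡ 0 at y ∈ {1}; g ≡ 0 at y ∈ ∅; common: ∅.
  x = 3: f ≡ 0 at y ∈ {2}; g ≡ 0 at y ∈ {3}; common: ∅.
  x = 4: f ≡ 0 at y ∈ {3}; g ≡ 0 at y ∈ ∅; common: ∅.
Collecting: common zeros = ∅, so the count is 0.
Comparison with the Bézout bound: 0 ≤ 2 = deg(f)·deg(g), as expected for curves with no common component (the affine F_5-count falls short of the bound because intersections may lie at infinity, over extension fields, or carry multiplicity).


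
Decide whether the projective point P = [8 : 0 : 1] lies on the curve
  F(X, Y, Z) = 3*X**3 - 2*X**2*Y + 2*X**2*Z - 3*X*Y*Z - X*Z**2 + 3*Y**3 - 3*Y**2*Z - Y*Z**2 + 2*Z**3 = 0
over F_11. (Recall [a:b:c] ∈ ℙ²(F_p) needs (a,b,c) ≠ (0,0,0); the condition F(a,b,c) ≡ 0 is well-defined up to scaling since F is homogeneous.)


F(8,0,1) ≡ 8 (mod 11); P is NOT on the curve.

Evaluate F(8, 0, 1) term-by-term (mod 11).
  3*X**3 ↦ 3·512·1·1 = 1536
  -2*X**2*Y ↦ -2·64·0·1 = 0
  2*X**2*Z ↦ 2·64·1·1 = 128
  -3*X*Y*Z ↦ -3·8·0·1 = 0
  -X*Z**2 ↦ -1·8·1·1 = -8
  3*Y**3 ↦ 3·1·0·1 = 0
  -3*Y**2*Z ↦ -3·1·0·1 = 0
  -Y*Z**2 ↦ -1·1·0·1 = 0
  2*Z**3 ↦ 2·1·1·1 = 2
Sum: F(8, 0, 1) = (1536) + (0) + (128) + (0) + (-8) + (0) + (0) + (0) + (2) = 1658.
Reducing mod 11: 1658 ≡ 8 (mod 11).
Since F(a, b, c) ≡ 8 ≠ 0 (mod 11), P does NOT lie on the curve.


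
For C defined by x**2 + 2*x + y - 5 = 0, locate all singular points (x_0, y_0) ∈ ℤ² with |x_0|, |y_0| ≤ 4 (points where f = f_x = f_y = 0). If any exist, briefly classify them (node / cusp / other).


No singular points in the scanned grid; C is smooth there.

Compute partial derivatives:
  f_x = 2*x + 2.
  f_y = 1.
f_y = 1 is a nonzero constant, so f_y never vanishes: no point (x, y) can satisfy f = f_x = f_y = 0. In particular no (x, y) ∈ {−4, ..., 4}² is singular; the curve is smooth.


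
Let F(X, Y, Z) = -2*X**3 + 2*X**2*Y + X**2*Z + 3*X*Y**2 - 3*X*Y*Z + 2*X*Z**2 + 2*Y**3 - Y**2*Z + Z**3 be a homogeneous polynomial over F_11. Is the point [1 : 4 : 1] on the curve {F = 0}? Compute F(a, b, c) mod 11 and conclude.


F(1,4,1) ≡ 4 (mod 11); P is NOT on the curve.

Evaluate F(1, 4, 1) term-by-term (mod 11).
  -2*X**3 ↦ -2·1·1·1 = -2
  2*X**2*Y ↦ 2·1·4·1 = 8
  X**2*Z ↦ 1·1·1·1 = 1
  3*X*Y**2 ↦ 3·1·16·1 = 48
  -3*X*Y*Z ↦ -3·1·4·1 = -12
  2*X*Z**2 ↦ 2·1·1·1 = 2
  2*Y**3 ↦ 2·1·64·1 = 128
  -Y**2*Z ↦ -1·1·16·1 = -16
  Z**3 ↦ 1·1·1·1 = 1
Sum: F(1, 4, 1) = (-2) + (8) + (1) + (48) + (-12) + (2) + (128) + (-16) + (1) = 158.
Reducing mod 11: 158 ≡ 4 (mod 11).
Since F(a, b, c) ≡ 4 ≠ 0 (mod 11), P does NOT lie on the curve.


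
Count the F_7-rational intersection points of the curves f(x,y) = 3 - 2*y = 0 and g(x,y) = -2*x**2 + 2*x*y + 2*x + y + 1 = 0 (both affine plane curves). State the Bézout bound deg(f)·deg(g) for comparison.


Common zeros: ∅; count = 0; Bézout bound = 2.

deg(f) = 1, deg(g) = 2, so Bézout bound = 2.
Scan x ∈ F_7. For each x, list the y ∈ F_7 with f(x, y) ≡ 0 and those with g(x, y) ≡ 0 (mod 7); the common zeros in that column are the intersection.
  x = 0: f ≡ 0 at y ∈ {5}; g ≡ 0 at y ∈ {6}; common: ∅.
  x = 1: f ≡ 0 at y ∈ {5}; g ≡ 0 at y ∈ {2}; common: ∅.
  x = 2: f ≡ 0 at y ∈ {5}; g ≡ 0 at y ∈ {2}; common: ∅.
  x = 3: f ≡ 0 at y ∈ {5}; g ≡ 0 at y ∈ ∅; common: ∅.
  x = 4: f ≡ 0 at y ∈ {5}; g ≡ 0 at y ∈ {1}; common: ∅.
  x = 5: f ≡ 0 at y ∈ {5}; g ≡ 0 at y ∈ {1}; common: ∅.
  x = 6: f ≡ 0 at y ∈ {5}; g ≡ 0 at y ∈ {4}; common: ∅.
Collecting: common zeros = ∅, so the count is 0.
Comparison with the Bézout bound: 0 ≤ 2 = deg(f)·deg(g), as expected for curves with no common component (the affine F_7-count falls short of the bound because intersections may lie at infinity, over extension fields, or carry multiplicity).


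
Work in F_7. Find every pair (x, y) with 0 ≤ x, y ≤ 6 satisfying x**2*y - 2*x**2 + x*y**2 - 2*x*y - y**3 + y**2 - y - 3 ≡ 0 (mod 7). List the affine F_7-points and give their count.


Affine F_7-points: {(0, 6), (1, 6), (2, 3), (3, 0), (4, 0), (4, 5), (5, 4), (5, 5)}; count = 8.

For each of the 49 pairs (x, y) ∈ F_7², evaluate f(x, y) mod 7. Record the zeros.
  x = 0: [0↦4, 1↦3, 2↦5, 3↦4, 4↦1, 5↦4, 6↦0]  zeros at y ∈ {6}
  x = 1: [0↦2, 1↦1, 2↦5, 3↦1, 4↦4, 5↦1, 6↦0]  zeros at y ∈ {6}
  x = 2: [0↦3, 1↦4, 2↦5, 3↦0, 4↦4, 5↦4, 6↦1]  zeros at y ∈ {3}
  x = 3: [0↦0, 1↦5, 2↦5, 3↦1, 4↦1, 5↦6, 6↦3]  zeros at y ∈ {0}
  x = 4: [0↦0, 1↦4, 2↦5, 3↦4, 4↦2, 5↦0, 6↦6]  zeros at y ∈ {0, 5}
  x = 5: [0↦3, 1↦1, 2↦5, 3↦2, 4↦0, 5↦0, 6↦3]  zeros at y ∈ {4, 5}
  x = 6: [0↦2, 1↦3, 2↦5, 3↦2, 4↦2, 5↦6, 6↦1]  zeros at y ∈ ∅
Collecting zeros: affine points = {(0, 6), (1, 6), (2, 3), (3, 0), (4, 0), (4, 5), (5, 4), (5, 5)}.
Total count |C(F_7)_aff| = 8.


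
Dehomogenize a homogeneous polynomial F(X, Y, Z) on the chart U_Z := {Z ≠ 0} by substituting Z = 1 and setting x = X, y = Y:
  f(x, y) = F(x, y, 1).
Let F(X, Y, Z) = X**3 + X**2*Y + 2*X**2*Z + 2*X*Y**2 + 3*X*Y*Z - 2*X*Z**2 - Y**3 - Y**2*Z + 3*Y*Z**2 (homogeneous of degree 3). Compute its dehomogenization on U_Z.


f(x, y) = x**3 + x**2*y + 2*x**2 + 2*x*y**2 + 3*x*y - 2*x - y**3 - y**2 + 3*y

On U_Z we set Z = 1. Each monomial c·X^i·Y^j·Z^k in F becomes c·x^i·y^j·1^k = c·x^i·y^j.
Substituting Z = 1: F(X, Y, 1) = x**3 + x**2*y + 2*x**2 + 2*x*y**2 + 3*x*y - 2*x - y**3 - y**2 + 3*y.
Note: deg(f) ≤ deg(F) = 3; strict inequality happens when F is divisible by Z (lost terms).


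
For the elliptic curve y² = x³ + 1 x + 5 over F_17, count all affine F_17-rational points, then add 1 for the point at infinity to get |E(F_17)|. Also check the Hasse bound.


Affine points = {(2, 7), (2, 10), (3, 1), (3, 16), (5, 4), (5, 13), (7, 7), (7, 10), (8, 7), (8, 10), (11, 2), (11, 15), (14, 3), (14, 14)}; affine count = 14; |E(F_17)| = 15.

Discriminant check: Δ ∝ 4a³ + 27b² = 4·1³ + 27·5² = 4·1 + 27·25 ≡ 16 (mod 17). Nonzero ⇒ E is nonsingular.
For each x ∈ F_17, compute rhs = x³ + 1·x + 5 mod 17, then count y ∈ F_17 with y² ≡ rhs.
  x = 0: rhs = 5, matching y values: none (0 points).
  x = 1: rhs = 7, matching y values: none (0 points).
  x = 2: rhs = 15, matching y values: 7, 10 (2 points).
  x = 3: rhs = 1, matching y values: 1, 16 (2 points).
  x = 4: rhs = 5, matching y values: none (0 points).
  x = 5: rhs = 16, matching y values: 4, 13 (2 points).
  x = 6: rhs = 6, matching y values: none (0 points).
  x = 7: rhs = 15, matching y values: 7, 10 (2 points).
  x = 8: rhs = 15, matching y values: 7, 10 (2 points).
  x = 9: rhs = 12, matching y values: none (0 points).
  x = 10: rhs = 12, matching y values: none (0 points).
  x = 11: rhs = 4, matching y values: 2, 15 (2 points).
  x = 12: rhs = 11, matching y values: none (0 points).
  x = 13: rhs = 5, matching y values: none (0 points).
  x = 14: rhs = 9, matching y values: 3, 14 (2 points).
  x = 15: rhs = 12, matching y values: none (0 points).
  x = 16: rhs = 3, matching y values: none (0 points).
Total affine count: 14.
Full point count |E(F_17)| = 14 + 1 = 15.
Hasse bound: |15 − (17+1)| = |-3| = 3 ≤ 2√17 ≈ 8.2462 ✓.


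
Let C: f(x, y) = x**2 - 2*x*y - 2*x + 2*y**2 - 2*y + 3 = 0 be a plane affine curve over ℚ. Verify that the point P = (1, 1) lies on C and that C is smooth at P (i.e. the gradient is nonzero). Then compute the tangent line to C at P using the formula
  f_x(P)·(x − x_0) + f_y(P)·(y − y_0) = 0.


Tangent line at P: 2 - 2*x = 0.

Step 1: f(1, 1) = 0, so P lies on C.
Step 2: partial derivatives
  f_x(x, y) = 2*x - 2*y - 2, f_y(x, y) = -2*x + 4*y - 2.
  f_x(P) = -2, f_y(P) = 0 (gradient nonzero, so P is smooth).
Step 3: tangent line at P: -2·(x − 1) + 0·(y − 1) = 0.
Expanding: 2 - 2*x = 0.


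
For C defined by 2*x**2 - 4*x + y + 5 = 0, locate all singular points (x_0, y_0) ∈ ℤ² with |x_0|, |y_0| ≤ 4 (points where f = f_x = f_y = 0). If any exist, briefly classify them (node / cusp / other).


No singular points in the scanned grid; C is smooth there.

Compute partial derivatives:
  f_x = 4*x - 4.
  f_y = 1.
f_y = 1 is a nonzero constant, so f_y never vanishes: no point (x, y) can satisfy f = f_x = f_y = 0. In particular no (x, y) ∈ {−4, ..., 4}² is singular; the curve is smooth.


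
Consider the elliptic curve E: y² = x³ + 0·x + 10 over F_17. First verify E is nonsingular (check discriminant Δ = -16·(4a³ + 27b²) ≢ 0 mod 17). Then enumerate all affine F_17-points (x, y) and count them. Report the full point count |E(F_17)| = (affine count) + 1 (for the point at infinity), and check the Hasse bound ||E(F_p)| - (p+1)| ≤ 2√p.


Affine points = {(2, 1), (2, 16), (5, 4), (5, 13), (7, 8), (7, 9), (9, 5), (9, 12), (11, 7), (11, 10), (12, 2), (12, 15), (14, 0), (15, 6), (15, 11), (16, 3), (16, 14)}; affine count = 17; |E(F_17)| = 18.

Discriminant check: Δ ∝ 4a³ + 27b² = 4·0³ + 27·10² = 4·0 + 27·100 ≡ 14 (mod 17). Nonzero ⇒ E is nonsingular.
For each x ∈ F_17, compute rhs = x³ + 0·x + 10 mod 17, then count y ∈ F_17 with y² ≡ rhs.
  x = 0: rhs = 10, matching y values: none (0 points).
  x = 1: rhs = 11, matching y values: none (0 points).
  x = 2: rhs = 1, matching y values: 1, 16 (2 points).
  x = 3: rhs = 3, matching y values: none (0 points).
  x = 4: rhs = 6, matching y values: none (0 points).
  x = 5: rhs = 16, matching y values: 4, 13 (2 points).
  x = 6: rhs = 5, matching y values: none (0 points).
  x = 7: rhs = 13, matching y values: 8, 9 (2 points).
  x = 8: rhs = 12, matching y values: none (0 points).
  x = 9: rhs = 8, matching y values: 5, 12 (2 points).
  x = 10: rhs = 7, matching y values: none (0 points).
  x = 11: rhs = 15, matching y values: 7, 10 (2 points).
  x = 12: rhs = 4, matching y values: 2, 15 (2 points).
  x = 13: rhs = 14, matching y values: none (0 points).
  x = 14: rhs = 0, matching y values: 0 (1 points).
  x = 15: rhs = 2, matching y values: 6, 11 (2 points).
  x = 16: rhs = 9, matching y values: 3, 14 (2 points).
Total affine count: 17.
Full point count |E(F_17)| = 17 + 1 = 18.
Hasse bound: |18 − (17+1)| = |0| = 0 ≤ 2√17 ≈ 8.2462 ✓.


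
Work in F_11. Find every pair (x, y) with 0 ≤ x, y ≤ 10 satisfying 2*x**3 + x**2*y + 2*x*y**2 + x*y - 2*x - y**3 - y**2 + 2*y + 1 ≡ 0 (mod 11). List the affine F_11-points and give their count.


Affine F_11-points: {(2, 2), (3, 4), (4, 0), (4, 7), (5, 8), (6, 9), (9, 0)}; count = 7.

For each of the 121 pairs (x, y) ∈ F_11², evaluate f(x, y) mod 11. Record the zeros.
  x = 0: [0↦1, 1↦1, 2↦4, 3↦4, 4↦6, 5↦4, 6↦3, 7↦8, 8↦2, 9↦1, 10↦10]  zeros at y ∈ ∅
  x = 1: [0↦1, 1↦5, 2↦5, 3↦6, 4↦2, 5↦9, 6↦10, 7↦10, 8↦3, 9↦5, 10↦10]  zeros at y ∈ ∅
  x = 2: [0↦2, 1↦1, 2↦0, 3↦4, 4↦7, 5↦3, 6↦8, 7↦5, 8↦10, 9↦6, 10↦9]  zeros at y ∈ {2}
  x = 3: [0↦5, 1↦1, 2↦1, 3↦10, 4↦0, 5↦9, 6↦9, 7↦5, 8↦2, 9↦5, 10↦8]  zeros at y ∈ {4}
  x = 4: [0↦0, 1↦6, 2↦9, 3↦3, 4↦4, 5↦6, 6↦3, 7↦0, 8↦2, 9↦3, 10↦8]  zeros at y ∈ {0, 7}
  x = 5: [0↦10, 1↦6, 2↦3, 3↦6, 4↦9, 5↦6, 6↦2, 7↦2, 8↦0, 9↦1, 10↦10]  zeros at y ∈ {8}
  x = 6: [0↦3, 1↦2, 2↦6, 3↦9, 4↦5, 5↦10, 6↦7, 7↦1, 8↦8, 9↦0, 10↦4]  zeros at y ∈ {9}
  x = 7: [0↦2, 1↦6, 2↦8, 3↦2, 4↦4, 5↦8, 6↦8, 7↦9, 8↦5, 9↦1, 10↦2]  zeros at y ∈ ∅
  x = 8: [0↦8, 1↦8, 2↦10, 3↦8, 4↦7, 5↦1, 6↦6, 7↦5, 8↦3, 9↦5, 10↦5]  zeros at y ∈ ∅
  x = 9: [0↦0, 1↦9, 2↦2, 3↦6, 4↦4, 5↦1, 6↦2, 7↦1, 8↦3, 9↦2, 10↦3]  zeros at y ∈ {0}
  x = 10: [0↦1, 1↦10, 2↦7, 3↦8, 4↦7, 5↦9, 6↦8, 7↦9, 8↦6, 9↦4, 10↦8]  zeros at y ∈ ∅
Collecting zeros: affine points = {(2, 2), (3, 4), (4, 0), (4, 7), (5, 8), (6, 9), (9, 0)}.
Total count |C(F_11)_aff| = 7.


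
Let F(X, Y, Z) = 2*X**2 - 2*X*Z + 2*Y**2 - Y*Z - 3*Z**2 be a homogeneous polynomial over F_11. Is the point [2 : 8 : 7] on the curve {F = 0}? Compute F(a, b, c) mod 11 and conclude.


F(2,8,7) ≡ 4 (mod 11); P is NOT on the curve.

Evaluate F(2, 8, 7) term-by-term (mod 11).
  2*X**2 ↦ 2·4·1·1 = 8
  -2*X*Z ↦ -2·2·1·7 = -28
  2*Y**2 ↦ 2·1·64·1 = 128
  -Y*Z ↦ -1·1·8·7 = -56
  -3*Z**2 ↦ -3·1·1·49 = -147
Sum: F(2, 8, 7) = (8) + (-28) + (128) + (-56) + (-147) = -95.
Reducing mod 11: -95 ≡ 4 (mod 11).
Since F(a, b, c) ≡ 4 ≠ 0 (mod 11), P does NOT lie on the curve.


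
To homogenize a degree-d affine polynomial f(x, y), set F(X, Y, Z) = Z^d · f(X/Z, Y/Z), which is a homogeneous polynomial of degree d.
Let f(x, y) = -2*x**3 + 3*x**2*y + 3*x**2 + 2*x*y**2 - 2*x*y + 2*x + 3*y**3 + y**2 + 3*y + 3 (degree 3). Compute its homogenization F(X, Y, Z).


F(X, Y, Z) = -2*X**3 + 3*X**2*Y + 3*X**2*Z + 2*X*Y**2 - 2*X*Y*Z + 2*X*Z**2 + 3*Y**3 + Y**2*Z + 3*Y*Z**2 + 3*Z**3

deg(f) = 3.
Substitute x = X/Z, y = Y/Z into f, then multiply by Z^3.
  monomial -2·x^3·y^0 ↦ -2·X^3·Y^0·Z^0.
  monomial 3·x^2·y^1 ↦ 3·X^2·Y^1·Z^0.
  monomial 3·x^2·y^0 ↦ 3·X^2·Y^0·Z^1.
  monomial 2·x^1·y^2 ↦ 2·X^1·Y^2·Z^0.
  monomial -2·x^1·y^1 ↦ -2·X^1·Y^1·Z^1.
  monomial 2·x^1·y^0 ↦ 2·X^1·Y^0·Z^2.
  monomial 3·x^0·y^3 ↦ 3·X^0·Y^3·Z^0.
  monomial 1·x^0·y^2 ↦ 1·X^0·Y^2·Z^1.
  monomial 3·x^0·y^1 ↦ 3·X^0·Y^1·Z^2.
  monomial 3·x^0·y^0 ↦ 3·X^0·Y^0·Z^3.
Collecting: F(X, Y, Z) = -2*X**3 + 3*X**2*Y + 3*X**2*Z + 2*X*Y**2 - 2*X*Y*Z + 2*X*Z**2 + 3*Y**3 + Y**2*Z + 3*Y*Z**2 + 3*Z**3.


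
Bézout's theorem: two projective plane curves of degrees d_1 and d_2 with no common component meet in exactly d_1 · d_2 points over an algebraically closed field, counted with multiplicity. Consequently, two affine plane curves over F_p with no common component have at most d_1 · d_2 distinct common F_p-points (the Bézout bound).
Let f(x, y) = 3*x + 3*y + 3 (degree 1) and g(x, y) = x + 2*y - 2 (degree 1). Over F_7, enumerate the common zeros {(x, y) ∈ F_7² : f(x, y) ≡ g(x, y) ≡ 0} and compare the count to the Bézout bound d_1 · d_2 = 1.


Common zeros: {(3, 3)}; count = 1; Bézout bound = 1.

deg(f) = 1, deg(g) = 1, so Bézout bound = 1.
Scan x ∈ F_7. For each x, list the y ∈ F_7 with f(x, y) ≡ 0 and those with g(x, y) ≡ 0 (mod 7); the common zeros in that column are the intersection.
  x = 0: f ≡ 0 at y ∈ {6}; g ≡ 0 at y ∈ {1}; common: ∅.
  x = 1: f ≡ 0 at y ∈ {5}; g ≡ 0 at y ∈ {4}; common: ∅.
  x = 2: f ≡ 0 at y ∈ {4}; g ≡ 0 at y ∈ {0}; common: ∅.
  x = 3: f ≡ 0 at y ∈ {3}; g ≡ 0 at y ∈ {3}; common: {3}.
  x = 4: f ≡ 0 at y ∈ {2}; g ≡ 0 at y ∈ {6}; common: ∅.
  x = 5: f ≡ 0 at y ∈ {1}; g ≡ 0 at y ∈ {2}; common: ∅.
  x = 6: f ≡ 0 at y ∈ {0}; g ≡ 0 at y ∈ {5}; common: ∅.
Collecting: common zeros = {(3, 3)}, so the count is 1.
Comparison with the Bézout bound: 1 ≤ 1 = deg(f)·deg(g), as expected for curves with no common component (the bound is attained).


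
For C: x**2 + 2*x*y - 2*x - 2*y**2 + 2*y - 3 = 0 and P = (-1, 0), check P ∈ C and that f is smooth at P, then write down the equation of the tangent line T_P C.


Tangent line at P: -4*x - 4 = 0.

Step 1: f(-1, 0) = 0, so P lies on C.
Step 2: partial derivatives
  f_x(x, y) = 2*x + 2*y - 2, f_y(x, y) = 2*x - 4*y + 2.
  f_x(P) = -4, f_y(P) = 0 (gradient nonzero, so P is smooth).
Step 3: tangent line at P: -4·(x − -1) + 0·(y − 0) = 0.
Expanding: -4*x - 4 = 0.


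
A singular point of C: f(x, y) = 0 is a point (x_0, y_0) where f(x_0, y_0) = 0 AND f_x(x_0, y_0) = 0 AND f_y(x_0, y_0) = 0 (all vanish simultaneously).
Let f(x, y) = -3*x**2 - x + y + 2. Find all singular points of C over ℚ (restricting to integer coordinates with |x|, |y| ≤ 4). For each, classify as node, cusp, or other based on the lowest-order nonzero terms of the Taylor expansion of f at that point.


No singular points in the scanned grid; C is smooth there.

Compute partial derivatives:
  f_x = -6*x - 1.
  f_y = 1.
f_y = 1 is a nonzero constant, so f_y never vanishes: no point (x, y) can satisfy f = f_x = f_y = 0. In particular no (x, y) ∈ {−4, ..., 4}² is singular; the curve is smooth.


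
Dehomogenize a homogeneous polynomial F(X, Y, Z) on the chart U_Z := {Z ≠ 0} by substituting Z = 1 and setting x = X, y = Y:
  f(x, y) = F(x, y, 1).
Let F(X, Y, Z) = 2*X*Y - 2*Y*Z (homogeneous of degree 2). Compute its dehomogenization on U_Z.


f(x, y) = 2*x*y - 2*y

On U_Z we set Z = 1. Each monomial c·X^i·Y^j·Z^k in F becomes c·x^i·y^j·1^k = c·x^i·y^j.
Substituting Z = 1: F(X, Y, 1) = 2*x*y - 2*y.
Note: deg(f) ≤ deg(F) = 2; strict inequality happens when F is divisible by Z (lost terms).


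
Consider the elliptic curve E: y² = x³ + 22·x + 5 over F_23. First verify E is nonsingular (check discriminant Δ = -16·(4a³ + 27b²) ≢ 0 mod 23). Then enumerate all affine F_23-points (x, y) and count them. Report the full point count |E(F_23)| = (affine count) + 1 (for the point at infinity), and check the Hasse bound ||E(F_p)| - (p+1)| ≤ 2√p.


Affine points = {(3, 11), (3, 12), (6, 10), (6, 13), (8, 7), (8, 16), (9, 9), (9, 14), (10, 11), (10, 12), (13, 2), (13, 21), (17, 5), (17, 18), (18, 0), (20, 2), (20, 21)}; affine count = 17; |E(F_23)| = 18.

Discriminant check: Δ ∝ 4a³ + 27b² = 4·22³ + 27·5² = 4·10648 + 27·25 ≡ 4 (mod 23). Nonzero ⇒ E is nonsingular.
For each x ∈ F_23, compute rhs = x³ + 22·x + 5 mod 23, then count y ∈ F_23 with y² ≡ rhs.
  x = 0: rhs = 5, matching y values: none (0 points).
  x = 1: rhs = 5, matching y values: none (0 points).
  x = 2: rhs = 11, matching y values: none (0 points).
  x = 3: rhs = 6, matching y values: 11, 12 (2 points).
  x = 4: rhs = 19, matching y values: none (0 points).
  x = 5: rhs = 10, matching y values: none (0 points).
  x = 6: rhs = 8, matching y values: 10, 13 (2 points).
  x = 7: rhs = 19, matching y values: none (0 points).
  x = 8: rhs = 3, matching y values: 7, 16 (2 points).
  x = 9: rhs = 12, matching y values: 9, 14 (2 points).
  x = 10: rhs = 6, matching y values: 11, 12 (2 points).
  x = 11: rhs = 14, matching y values: none (0 points).
  x = 12: rhs = 19, matching y values: none (0 points).
  x = 13: rhs = 4, matching y values: 2, 21 (2 points).
  x = 14: rhs = 21, matching y values: none (0 points).
  x = 15: rhs = 7, matching y values: none (0 points).
  x = 16: rhs = 14, matching y values: none (0 points).
  x = 17: rhs = 2, matching y values: 5, 18 (2 points).
  x = 18: rhs = 0, matching y values: 0 (1 points).
  x = 19: rhs = 14, matching y values: none (0 points).
  x = 20: rhs = 4, matching y values: 2, 21 (2 points).
  x = 21: rhs = 22, matching y values: none (0 points).
  x = 22: rhs = 5, matching y values: none (0 points).
Total affine count: 17.
Full point count |E(F_23)| = 17 + 1 = 18.
Hasse bound: |18 − (23+1)| = |-6| = 6 ≤ 2√23 ≈ 9.5917 ✓.
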